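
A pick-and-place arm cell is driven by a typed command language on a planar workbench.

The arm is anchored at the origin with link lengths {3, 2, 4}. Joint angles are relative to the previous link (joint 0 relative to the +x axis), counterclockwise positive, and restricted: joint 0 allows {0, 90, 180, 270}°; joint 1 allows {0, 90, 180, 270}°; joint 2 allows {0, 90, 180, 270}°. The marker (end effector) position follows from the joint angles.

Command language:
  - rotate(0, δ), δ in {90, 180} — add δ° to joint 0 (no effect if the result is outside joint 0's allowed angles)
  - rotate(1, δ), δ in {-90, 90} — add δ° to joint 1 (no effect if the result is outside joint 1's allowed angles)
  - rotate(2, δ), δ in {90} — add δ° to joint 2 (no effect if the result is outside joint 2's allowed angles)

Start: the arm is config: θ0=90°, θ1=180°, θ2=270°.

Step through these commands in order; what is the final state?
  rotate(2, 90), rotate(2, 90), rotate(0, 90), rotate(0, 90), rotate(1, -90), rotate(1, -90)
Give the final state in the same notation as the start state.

config: θ0=270°, θ1=0°, θ2=90°

t0: config: θ0=90°, θ1=180°, θ2=270°
1. rotate(2, 90) → config: θ0=90°, θ1=180°, θ2=0°
2. rotate(2, 90) → config: θ0=90°, θ1=180°, θ2=90°
3. rotate(0, 90) → config: θ0=180°, θ1=180°, θ2=90°
4. rotate(0, 90) → config: θ0=270°, θ1=180°, θ2=90°
5. rotate(1, -90) → config: θ0=270°, θ1=90°, θ2=90°
6. rotate(1, -90) → config: θ0=270°, θ1=0°, θ2=90°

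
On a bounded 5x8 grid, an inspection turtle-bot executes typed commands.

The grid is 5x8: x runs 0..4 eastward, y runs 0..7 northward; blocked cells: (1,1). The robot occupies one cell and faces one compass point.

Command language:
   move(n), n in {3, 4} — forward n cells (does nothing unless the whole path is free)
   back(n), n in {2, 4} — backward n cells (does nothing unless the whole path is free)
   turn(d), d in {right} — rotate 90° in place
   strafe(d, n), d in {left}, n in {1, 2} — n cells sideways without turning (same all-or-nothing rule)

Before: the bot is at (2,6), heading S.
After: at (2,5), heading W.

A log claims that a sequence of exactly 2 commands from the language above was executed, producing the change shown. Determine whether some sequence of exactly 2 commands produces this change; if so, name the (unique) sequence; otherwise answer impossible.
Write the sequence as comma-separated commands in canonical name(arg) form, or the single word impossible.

turn(right), strafe(left, 1)

key: cell and facing (now W) both changed — the 2 commands mix motion and turning
from: at (2,6), heading S
step 1 (turn(right)): at (2,6), heading W
step 2 (strafe(left, 1)): at (2,5), heading W
no other 2-command option fits: unique.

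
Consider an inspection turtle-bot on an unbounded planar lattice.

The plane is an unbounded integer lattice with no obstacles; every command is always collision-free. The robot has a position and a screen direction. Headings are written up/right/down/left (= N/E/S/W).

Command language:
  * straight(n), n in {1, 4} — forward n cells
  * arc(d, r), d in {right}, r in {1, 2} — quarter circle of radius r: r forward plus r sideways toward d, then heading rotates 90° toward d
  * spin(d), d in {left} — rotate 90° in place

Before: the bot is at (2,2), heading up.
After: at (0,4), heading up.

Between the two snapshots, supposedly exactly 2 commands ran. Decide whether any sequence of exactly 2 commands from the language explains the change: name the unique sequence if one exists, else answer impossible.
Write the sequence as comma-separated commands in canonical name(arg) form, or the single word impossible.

spin(left), arc(right, 2)

key: heading stays N — rotations cancel among the 2 commands
initial: at (2,2), heading up
[1] after spin(left): at (2,2), heading left
[2] after arc(right, 2): at (0,4), heading up
no rival 2-sequence matches.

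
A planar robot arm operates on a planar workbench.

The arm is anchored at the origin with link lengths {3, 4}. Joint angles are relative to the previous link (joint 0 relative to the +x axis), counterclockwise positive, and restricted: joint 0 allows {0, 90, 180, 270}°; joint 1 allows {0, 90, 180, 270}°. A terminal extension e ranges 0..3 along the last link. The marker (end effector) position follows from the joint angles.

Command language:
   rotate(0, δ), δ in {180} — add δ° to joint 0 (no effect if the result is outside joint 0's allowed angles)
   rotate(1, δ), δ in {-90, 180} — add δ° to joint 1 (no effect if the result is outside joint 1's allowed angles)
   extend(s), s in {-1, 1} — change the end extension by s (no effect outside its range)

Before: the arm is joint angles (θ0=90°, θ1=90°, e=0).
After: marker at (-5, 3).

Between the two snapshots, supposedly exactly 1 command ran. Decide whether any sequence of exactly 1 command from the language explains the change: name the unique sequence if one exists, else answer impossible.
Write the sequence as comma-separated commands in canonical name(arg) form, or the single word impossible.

extend(1)

t0: joint angles (θ0=90°, θ1=90°, e=0)
t=1 extend(1) ⇒ joint angles (θ0=90°, θ1=90°, e=1)
no other 1-command option fits: unique.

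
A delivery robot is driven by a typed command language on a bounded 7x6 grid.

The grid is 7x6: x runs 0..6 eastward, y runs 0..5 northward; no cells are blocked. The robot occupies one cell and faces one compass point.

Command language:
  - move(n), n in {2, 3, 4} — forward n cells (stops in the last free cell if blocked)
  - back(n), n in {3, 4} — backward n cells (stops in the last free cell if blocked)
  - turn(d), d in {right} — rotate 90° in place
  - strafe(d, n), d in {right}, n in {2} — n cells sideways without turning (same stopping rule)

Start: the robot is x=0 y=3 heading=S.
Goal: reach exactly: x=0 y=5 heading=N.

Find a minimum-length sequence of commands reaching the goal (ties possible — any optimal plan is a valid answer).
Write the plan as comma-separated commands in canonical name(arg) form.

from: x=0 y=3 heading=S
t=1 back(4) ⇒ x=0 y=5 heading=S
t=2 turn(right) ⇒ x=0 y=5 heading=W
t=3 turn(right) ⇒ x=0 y=5 heading=N
nothing shorter than 3 reaches the goal.

back(4), turn(right), turn(right)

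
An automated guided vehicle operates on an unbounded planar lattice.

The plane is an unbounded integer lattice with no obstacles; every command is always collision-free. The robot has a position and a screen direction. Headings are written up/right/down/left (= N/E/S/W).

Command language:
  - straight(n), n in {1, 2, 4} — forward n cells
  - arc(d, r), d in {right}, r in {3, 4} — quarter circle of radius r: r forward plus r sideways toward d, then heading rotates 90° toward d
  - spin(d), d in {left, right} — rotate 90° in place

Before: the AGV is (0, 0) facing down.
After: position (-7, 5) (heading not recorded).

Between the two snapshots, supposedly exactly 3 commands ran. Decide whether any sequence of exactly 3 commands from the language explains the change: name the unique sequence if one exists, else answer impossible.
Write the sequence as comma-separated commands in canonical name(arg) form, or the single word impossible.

arc(right, 3), arc(right, 4), straight(4)

key: running straight(4) before arc(right, 3) would end elsewhere — order is forced
begin: (0, 0) facing down
t=1 arc(right, 3) ⇒ (-3, -3) facing left
t=2 arc(right, 4) ⇒ (-7, 1) facing up
t=3 straight(4) ⇒ (-7, 5) facing up
no other 3-command option fits: unique.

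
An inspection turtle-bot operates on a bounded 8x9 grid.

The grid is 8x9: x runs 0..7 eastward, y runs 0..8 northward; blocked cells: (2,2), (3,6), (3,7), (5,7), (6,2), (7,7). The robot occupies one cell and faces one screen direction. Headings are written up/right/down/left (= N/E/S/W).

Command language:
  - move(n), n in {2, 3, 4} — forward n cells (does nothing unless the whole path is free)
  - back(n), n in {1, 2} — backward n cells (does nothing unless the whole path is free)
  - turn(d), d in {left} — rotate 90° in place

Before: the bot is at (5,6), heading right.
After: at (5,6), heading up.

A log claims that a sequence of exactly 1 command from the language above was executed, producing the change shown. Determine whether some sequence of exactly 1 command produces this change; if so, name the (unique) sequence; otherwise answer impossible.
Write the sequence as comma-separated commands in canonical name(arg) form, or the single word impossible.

key: parked at (5,6) the whole time — nothing moves the robot
begin: at (5,6), heading right
1. turn(left) → at (5,6), heading up
uniquely the one of 6 1-step routes that fits.

turn(left)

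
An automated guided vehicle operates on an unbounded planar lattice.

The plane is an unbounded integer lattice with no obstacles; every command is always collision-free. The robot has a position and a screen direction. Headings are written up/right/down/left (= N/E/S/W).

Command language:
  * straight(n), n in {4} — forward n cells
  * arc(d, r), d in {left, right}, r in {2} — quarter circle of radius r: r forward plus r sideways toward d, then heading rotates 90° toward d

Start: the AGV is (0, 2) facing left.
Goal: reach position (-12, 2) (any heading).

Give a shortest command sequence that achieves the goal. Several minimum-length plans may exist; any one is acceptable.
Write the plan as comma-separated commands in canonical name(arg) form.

straight(4), straight(4), straight(4)

begin: (0, 2) facing left
step 1 (straight(4)): (-4, 2) facing left
step 2 (straight(4)): (-8, 2) facing left
step 3 (straight(4)): (-12, 2) facing left
no 2-step plan works, so 3 is optimal.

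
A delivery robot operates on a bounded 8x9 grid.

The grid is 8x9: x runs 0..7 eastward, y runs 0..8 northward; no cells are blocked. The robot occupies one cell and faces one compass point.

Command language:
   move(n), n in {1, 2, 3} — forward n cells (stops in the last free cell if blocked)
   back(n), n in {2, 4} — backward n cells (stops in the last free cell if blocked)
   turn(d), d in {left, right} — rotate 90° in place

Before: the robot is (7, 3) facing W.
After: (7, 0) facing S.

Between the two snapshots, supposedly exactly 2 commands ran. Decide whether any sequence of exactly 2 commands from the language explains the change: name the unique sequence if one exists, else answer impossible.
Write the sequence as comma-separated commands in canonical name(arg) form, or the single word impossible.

key: running move(3) before turn(left) would end elsewhere — order is forced
start: (7, 3) facing W
step 1 (turn(left)): (7, 3) facing S
step 2 (move(3)): (7, 0) facing S
all 49 alternatives checked — unique.

turn(left), move(3)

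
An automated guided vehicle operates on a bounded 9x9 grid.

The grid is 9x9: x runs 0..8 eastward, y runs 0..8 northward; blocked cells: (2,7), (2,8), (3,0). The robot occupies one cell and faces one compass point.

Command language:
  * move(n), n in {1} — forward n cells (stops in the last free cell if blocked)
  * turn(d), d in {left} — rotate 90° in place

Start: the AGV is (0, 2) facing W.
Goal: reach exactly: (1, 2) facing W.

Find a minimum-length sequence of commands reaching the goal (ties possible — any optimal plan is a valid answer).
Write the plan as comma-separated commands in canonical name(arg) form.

turn(left), turn(left), move(1), turn(left), turn(left)

begin: (0, 2) facing W
t=1 turn(left) ⇒ (0, 2) facing S
t=2 turn(left) ⇒ (0, 2) facing E
t=3 move(1) ⇒ (1, 2) facing E
t=4 turn(left) ⇒ (1, 2) facing N
t=5 turn(left) ⇒ (1, 2) facing W
no 4-step plan works, so 5 is optimal.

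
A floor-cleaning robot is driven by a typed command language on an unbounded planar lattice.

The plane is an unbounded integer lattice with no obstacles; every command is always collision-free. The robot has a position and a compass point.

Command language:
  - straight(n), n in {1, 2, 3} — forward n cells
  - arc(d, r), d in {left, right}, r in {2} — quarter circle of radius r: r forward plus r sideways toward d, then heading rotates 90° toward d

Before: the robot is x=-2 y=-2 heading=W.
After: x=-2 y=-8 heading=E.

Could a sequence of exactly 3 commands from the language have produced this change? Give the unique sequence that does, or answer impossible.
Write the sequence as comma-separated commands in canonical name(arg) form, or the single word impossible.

key: position moved to (-2,-8) AND the heading swung to E — translation plus rotation needed
from: x=-2 y=-2 heading=W
1. arc(left, 2) → x=-4 y=-4 heading=S
2. straight(2) → x=-4 y=-6 heading=S
3. arc(left, 2) → x=-2 y=-8 heading=E
uniquely the one of 125 3-step routes that fits.

arc(left, 2), straight(2), arc(left, 2)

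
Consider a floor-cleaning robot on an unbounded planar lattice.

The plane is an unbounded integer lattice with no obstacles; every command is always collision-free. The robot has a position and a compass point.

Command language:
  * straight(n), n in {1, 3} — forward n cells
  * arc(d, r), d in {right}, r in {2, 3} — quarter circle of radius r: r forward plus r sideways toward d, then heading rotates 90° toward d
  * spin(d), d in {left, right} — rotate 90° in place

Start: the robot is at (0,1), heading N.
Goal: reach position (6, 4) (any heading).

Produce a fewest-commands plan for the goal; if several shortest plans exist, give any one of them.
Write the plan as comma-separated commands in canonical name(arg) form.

arc(right, 3), straight(3)

start: at (0,1), heading N
[1] after arc(right, 3): at (3,4), heading E
[2] after straight(3): at (6,4), heading E
minimal: 2 command(s), checked below 2.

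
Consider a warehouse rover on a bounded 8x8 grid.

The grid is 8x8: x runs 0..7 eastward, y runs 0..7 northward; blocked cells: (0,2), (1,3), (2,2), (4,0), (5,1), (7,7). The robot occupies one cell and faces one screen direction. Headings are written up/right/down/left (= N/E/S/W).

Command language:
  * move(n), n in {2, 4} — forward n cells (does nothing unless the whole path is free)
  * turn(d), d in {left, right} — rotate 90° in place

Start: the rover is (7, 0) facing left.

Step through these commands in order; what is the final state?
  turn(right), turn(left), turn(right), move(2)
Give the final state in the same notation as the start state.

(7, 2) facing up

start: (7, 0) facing left
[1] after turn(right): (7, 0) facing up
[2] after turn(left): (7, 0) facing left
[3] after turn(right): (7, 0) facing up
[4] after move(2): (7, 2) facing up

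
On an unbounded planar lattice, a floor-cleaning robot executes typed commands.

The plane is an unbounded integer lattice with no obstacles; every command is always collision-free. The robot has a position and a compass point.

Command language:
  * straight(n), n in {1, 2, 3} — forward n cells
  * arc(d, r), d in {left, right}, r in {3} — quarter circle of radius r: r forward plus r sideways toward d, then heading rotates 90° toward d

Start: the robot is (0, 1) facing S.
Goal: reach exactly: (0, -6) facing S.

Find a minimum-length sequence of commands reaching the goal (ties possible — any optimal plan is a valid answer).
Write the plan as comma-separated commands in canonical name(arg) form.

straight(1), straight(3), straight(3)

start: (0, 1) facing S
t=1 straight(1) ⇒ (0, 0) facing S
t=2 straight(3) ⇒ (0, -3) facing S
t=3 straight(3) ⇒ (0, -6) facing S
minimal: 3 command(s), checked below 3.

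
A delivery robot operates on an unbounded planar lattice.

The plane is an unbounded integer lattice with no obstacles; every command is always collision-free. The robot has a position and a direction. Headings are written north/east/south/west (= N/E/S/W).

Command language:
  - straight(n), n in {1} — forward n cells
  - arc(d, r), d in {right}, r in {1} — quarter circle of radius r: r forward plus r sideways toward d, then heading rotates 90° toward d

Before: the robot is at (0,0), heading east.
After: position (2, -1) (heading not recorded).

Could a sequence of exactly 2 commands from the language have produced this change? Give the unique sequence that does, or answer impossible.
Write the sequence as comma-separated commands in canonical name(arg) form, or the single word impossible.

straight(1), arc(right, 1)

key: order matters: swapping straight(1) and arc(right, 1) lands elsewhere
begin: at (0,0), heading east
t=1 straight(1) ⇒ at (1,0), heading east
t=2 arc(right, 1) ⇒ at (2,-1), heading south
no other 2-command option fits: unique.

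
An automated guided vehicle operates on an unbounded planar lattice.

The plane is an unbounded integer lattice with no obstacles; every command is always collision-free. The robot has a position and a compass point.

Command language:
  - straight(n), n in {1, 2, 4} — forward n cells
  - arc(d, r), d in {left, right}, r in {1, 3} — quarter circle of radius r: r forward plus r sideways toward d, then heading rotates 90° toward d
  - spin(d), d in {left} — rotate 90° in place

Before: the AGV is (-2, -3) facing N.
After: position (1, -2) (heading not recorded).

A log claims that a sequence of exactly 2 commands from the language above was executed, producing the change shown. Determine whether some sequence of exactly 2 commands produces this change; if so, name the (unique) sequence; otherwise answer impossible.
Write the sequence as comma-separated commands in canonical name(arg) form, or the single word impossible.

key: running straight(2) before arc(right, 1) would end elsewhere — order is forced
start: (-2, -3) facing N
[1] after arc(right, 1): (-1, -2) facing E
[2] after straight(2): (1, -2) facing E
no other 2-command option fits: unique.

arc(right, 1), straight(2)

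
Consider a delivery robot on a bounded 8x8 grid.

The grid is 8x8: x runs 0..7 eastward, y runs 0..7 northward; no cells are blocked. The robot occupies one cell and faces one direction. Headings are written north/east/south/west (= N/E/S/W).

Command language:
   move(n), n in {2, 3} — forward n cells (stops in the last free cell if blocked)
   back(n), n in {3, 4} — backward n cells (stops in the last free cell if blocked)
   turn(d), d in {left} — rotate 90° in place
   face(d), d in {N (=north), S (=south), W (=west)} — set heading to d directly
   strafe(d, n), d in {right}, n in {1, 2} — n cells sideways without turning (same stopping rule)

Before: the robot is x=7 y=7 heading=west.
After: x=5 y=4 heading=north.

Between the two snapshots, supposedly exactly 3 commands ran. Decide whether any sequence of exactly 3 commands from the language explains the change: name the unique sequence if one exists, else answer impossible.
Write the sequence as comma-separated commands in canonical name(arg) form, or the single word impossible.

move(2), face(N), back(3)

key: order matters: swapping move(2) and back(3) lands elsewhere
from: x=7 y=7 heading=west
[1] after move(2): x=5 y=7 heading=west
[2] after face(N): x=5 y=7 heading=north
[3] after back(3): x=5 y=4 heading=north
all 1000 alternatives checked — unique.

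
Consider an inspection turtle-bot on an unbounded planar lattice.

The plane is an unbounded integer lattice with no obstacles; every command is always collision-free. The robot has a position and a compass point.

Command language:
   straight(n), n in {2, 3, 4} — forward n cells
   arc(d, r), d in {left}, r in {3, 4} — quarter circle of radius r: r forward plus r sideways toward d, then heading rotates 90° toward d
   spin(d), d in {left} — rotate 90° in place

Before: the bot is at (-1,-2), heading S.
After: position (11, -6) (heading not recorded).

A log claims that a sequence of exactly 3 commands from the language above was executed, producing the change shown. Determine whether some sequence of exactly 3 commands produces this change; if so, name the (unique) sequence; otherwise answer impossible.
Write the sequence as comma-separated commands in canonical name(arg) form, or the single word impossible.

arc(left, 4), straight(4), straight(4)

key: running straight(4) before arc(left, 4) would end elsewhere — order is forced
initial: at (-1,-2), heading S
step 1 (arc(left, 4)): at (3,-6), heading E
step 2 (straight(4)): at (7,-6), heading E
step 3 (straight(4)): at (11,-6), heading E
uniquely the one of 216 3-step routes that fits.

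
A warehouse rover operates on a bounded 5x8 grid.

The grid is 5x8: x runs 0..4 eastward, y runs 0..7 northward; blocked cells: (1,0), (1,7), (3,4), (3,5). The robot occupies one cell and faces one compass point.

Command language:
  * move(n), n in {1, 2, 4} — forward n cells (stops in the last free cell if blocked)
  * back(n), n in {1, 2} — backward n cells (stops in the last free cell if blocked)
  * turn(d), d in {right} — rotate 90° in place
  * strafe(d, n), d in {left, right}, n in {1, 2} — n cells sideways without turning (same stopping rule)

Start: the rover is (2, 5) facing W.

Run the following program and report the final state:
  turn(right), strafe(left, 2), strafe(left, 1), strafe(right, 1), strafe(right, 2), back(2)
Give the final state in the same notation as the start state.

start: (2, 5) facing W
step 1 (turn(right)): (2, 5) facing N
step 2 (strafe(left, 2)): (0, 5) facing N
step 3 (strafe(left, 1)): (0, 5) facing N
step 4 (strafe(right, 1)): (1, 5) facing N
step 5 (strafe(right, 2)): (2, 5) facing N
step 6 (back(2)): (2, 3) facing N

(2, 3) facing N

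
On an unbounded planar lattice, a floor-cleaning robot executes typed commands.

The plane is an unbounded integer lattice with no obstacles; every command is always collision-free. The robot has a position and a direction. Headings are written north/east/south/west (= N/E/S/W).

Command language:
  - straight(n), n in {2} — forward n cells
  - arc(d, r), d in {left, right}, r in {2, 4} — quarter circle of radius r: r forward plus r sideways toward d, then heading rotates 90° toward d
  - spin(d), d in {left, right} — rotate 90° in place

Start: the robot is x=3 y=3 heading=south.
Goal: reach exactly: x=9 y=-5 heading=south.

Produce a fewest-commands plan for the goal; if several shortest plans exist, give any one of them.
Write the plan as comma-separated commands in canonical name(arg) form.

t0: x=3 y=3 heading=south
[1] after straight(2): x=3 y=1 heading=south
[2] after arc(left, 4): x=7 y=-3 heading=east
[3] after arc(right, 2): x=9 y=-5 heading=south
shorter routes all fall short; 3 is best.

straight(2), arc(left, 4), arc(right, 2)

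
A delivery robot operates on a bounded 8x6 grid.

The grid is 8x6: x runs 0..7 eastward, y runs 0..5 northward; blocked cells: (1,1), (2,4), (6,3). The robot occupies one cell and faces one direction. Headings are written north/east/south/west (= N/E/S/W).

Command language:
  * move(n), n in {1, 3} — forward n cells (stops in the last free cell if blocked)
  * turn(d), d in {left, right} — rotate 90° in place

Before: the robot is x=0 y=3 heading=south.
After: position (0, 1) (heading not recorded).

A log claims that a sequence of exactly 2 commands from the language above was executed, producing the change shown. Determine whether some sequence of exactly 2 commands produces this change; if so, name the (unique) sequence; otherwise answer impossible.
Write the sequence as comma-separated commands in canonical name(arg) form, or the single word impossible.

t0: x=0 y=3 heading=south
step 1 (move(1)): x=0 y=2 heading=south
step 2 (move(1)): x=0 y=1 heading=south
uniquely the one of 16 2-step routes that fits.

move(1), move(1)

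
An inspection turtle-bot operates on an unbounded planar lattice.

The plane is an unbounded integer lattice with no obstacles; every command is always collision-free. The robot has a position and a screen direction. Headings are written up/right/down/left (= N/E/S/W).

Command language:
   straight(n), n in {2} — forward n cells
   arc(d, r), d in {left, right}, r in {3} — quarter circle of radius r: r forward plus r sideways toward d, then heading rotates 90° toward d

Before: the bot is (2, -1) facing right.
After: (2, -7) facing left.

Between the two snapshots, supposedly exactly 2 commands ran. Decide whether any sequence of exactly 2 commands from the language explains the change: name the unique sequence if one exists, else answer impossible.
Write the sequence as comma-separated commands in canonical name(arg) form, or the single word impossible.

arc(right, 3), arc(right, 3)

key: cell and facing (now W) both changed — the 2 commands mix motion and turning
from: (2, -1) facing right
1. arc(right, 3) → (5, -4) facing down
2. arc(right, 3) → (2, -7) facing left
uniquely the one of 9 2-step routes that fits.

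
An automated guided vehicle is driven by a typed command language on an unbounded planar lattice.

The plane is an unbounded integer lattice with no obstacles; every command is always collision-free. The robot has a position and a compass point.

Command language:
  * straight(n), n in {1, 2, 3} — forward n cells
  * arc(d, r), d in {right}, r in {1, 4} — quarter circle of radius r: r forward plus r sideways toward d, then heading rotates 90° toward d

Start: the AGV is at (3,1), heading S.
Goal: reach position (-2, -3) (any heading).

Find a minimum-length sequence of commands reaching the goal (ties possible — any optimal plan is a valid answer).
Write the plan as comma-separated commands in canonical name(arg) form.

arc(right, 4), straight(1)

initial: at (3,1), heading S
[1] after arc(right, 4): at (-1,-3), heading W
[2] after straight(1): at (-2,-3), heading W
no 1-step plan works, so 2 is optimal.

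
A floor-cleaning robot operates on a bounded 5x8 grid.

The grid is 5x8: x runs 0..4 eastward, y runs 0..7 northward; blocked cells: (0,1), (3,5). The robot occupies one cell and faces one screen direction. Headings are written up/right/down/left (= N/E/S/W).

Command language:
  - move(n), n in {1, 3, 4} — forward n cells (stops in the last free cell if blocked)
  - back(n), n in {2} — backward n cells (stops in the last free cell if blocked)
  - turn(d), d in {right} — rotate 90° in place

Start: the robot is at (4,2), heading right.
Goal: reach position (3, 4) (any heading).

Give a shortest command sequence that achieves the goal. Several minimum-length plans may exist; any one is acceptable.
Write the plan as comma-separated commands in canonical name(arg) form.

turn(right), back(2), turn(right), move(1)

initial: at (4,2), heading right
t=1 turn(right) ⇒ at (4,2), heading down
t=2 back(2) ⇒ at (4,4), heading down
t=3 turn(right) ⇒ at (4,4), heading left
t=4 move(1) ⇒ at (3,4), heading left
nothing shorter than 4 reaches the goal.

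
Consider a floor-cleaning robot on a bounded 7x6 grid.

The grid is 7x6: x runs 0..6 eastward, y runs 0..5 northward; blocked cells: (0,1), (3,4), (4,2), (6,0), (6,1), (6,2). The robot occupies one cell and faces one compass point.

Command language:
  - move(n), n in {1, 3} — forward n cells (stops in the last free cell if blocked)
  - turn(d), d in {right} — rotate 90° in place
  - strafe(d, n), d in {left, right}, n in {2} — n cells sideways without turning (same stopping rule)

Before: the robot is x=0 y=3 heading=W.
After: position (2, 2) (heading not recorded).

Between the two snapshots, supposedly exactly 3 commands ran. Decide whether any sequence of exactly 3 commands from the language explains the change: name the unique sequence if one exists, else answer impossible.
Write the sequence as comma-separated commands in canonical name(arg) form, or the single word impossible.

key: strafe(left, 2) is stopped early by the blocked cell at (0,1)
from: x=0 y=3 heading=W
t=1 strafe(left, 2) ⇒ x=0 y=2 heading=W
t=2 turn(right) ⇒ x=0 y=2 heading=N
t=3 strafe(right, 2) ⇒ x=2 y=2 heading=N
no other 3-command option fits: unique.

strafe(left, 2), turn(right), strafe(right, 2)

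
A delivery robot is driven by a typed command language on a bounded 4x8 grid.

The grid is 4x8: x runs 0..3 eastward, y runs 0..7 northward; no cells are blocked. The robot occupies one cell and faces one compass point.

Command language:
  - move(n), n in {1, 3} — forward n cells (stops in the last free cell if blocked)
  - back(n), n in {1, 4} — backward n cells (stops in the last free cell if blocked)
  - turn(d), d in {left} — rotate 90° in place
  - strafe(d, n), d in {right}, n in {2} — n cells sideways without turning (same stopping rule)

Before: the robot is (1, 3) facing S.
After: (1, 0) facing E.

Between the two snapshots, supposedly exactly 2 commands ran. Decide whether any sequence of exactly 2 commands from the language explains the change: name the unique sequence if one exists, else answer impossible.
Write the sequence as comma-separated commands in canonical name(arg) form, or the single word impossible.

move(3), turn(left)

key: cell and facing (now E) both changed — the 2 commands mix motion and turning
start: (1, 3) facing S
t=1 move(3) ⇒ (1, 0) facing S
t=2 turn(left) ⇒ (1, 0) facing E
no other 2-command option fits: unique.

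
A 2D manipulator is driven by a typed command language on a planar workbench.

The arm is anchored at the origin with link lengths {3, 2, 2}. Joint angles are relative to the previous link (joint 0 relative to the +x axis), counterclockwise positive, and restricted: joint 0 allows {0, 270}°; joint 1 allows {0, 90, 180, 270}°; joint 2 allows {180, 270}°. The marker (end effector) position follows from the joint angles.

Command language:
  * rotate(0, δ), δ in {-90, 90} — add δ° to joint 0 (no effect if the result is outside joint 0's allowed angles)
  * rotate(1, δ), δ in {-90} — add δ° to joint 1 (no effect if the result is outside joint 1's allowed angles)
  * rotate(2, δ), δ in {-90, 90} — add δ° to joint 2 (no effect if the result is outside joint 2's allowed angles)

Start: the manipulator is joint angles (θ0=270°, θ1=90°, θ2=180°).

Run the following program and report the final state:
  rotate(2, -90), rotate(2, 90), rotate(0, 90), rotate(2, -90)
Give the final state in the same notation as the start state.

from: joint angles (θ0=270°, θ1=90°, θ2=180°)
[1] after rotate(2, -90): joint angles (θ0=270°, θ1=90°, θ2=180°)
[2] after rotate(2, 90): joint angles (θ0=270°, θ1=90°, θ2=270°)
[3] after rotate(0, 90): joint angles (θ0=0°, θ1=90°, θ2=270°)
[4] after rotate(2, -90): joint angles (θ0=0°, θ1=90°, θ2=180°)

joint angles (θ0=0°, θ1=90°, θ2=180°)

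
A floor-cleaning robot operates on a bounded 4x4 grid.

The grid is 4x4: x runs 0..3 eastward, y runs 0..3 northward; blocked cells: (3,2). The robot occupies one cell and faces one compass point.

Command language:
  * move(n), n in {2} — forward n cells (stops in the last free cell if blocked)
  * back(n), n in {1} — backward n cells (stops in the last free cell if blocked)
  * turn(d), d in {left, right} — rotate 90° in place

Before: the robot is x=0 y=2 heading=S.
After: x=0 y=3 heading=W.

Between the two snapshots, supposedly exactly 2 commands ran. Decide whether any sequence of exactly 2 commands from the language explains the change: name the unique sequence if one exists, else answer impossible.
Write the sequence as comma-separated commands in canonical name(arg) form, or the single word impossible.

key: order matters: swapping back(1) and turn(right) lands elsewhere
from: x=0 y=2 heading=S
step 1 (back(1)): x=0 y=3 heading=S
step 2 (turn(right)): x=0 y=3 heading=W
all 16 alternatives checked — unique.

back(1), turn(right)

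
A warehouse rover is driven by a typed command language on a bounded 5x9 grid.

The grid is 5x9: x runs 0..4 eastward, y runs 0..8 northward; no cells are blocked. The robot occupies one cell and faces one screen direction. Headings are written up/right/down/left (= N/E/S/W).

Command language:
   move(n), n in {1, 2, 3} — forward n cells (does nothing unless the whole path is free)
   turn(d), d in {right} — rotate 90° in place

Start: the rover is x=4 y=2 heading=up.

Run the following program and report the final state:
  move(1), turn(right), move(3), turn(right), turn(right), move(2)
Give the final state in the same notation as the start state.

x=2 y=3 heading=left

initial: x=4 y=2 heading=up
1. move(1) → x=4 y=3 heading=up
2. turn(right) → x=4 y=3 heading=right
3. move(3) → x=4 y=3 heading=right
4. turn(right) → x=4 y=3 heading=down
5. turn(right) → x=4 y=3 heading=left
6. move(2) → x=2 y=3 heading=left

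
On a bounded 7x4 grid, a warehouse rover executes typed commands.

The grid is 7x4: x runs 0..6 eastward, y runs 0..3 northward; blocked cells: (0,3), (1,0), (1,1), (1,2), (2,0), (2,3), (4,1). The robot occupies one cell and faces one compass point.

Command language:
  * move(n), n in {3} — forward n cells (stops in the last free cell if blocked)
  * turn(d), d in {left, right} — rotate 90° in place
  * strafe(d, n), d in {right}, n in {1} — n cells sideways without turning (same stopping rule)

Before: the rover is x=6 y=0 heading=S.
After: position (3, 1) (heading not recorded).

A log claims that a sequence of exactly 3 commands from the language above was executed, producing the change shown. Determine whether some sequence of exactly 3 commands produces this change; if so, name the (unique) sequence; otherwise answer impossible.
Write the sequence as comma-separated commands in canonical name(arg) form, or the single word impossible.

turn(right), move(3), strafe(right, 1)

key: running strafe(right, 1) before turn(right) would end elsewhere — order is forced
from: x=6 y=0 heading=S
1. turn(right) → x=6 y=0 heading=W
2. move(3) → x=3 y=0 heading=W
3. strafe(right, 1) → x=3 y=1 heading=W
uniquely the one of 64 3-step routes that fits.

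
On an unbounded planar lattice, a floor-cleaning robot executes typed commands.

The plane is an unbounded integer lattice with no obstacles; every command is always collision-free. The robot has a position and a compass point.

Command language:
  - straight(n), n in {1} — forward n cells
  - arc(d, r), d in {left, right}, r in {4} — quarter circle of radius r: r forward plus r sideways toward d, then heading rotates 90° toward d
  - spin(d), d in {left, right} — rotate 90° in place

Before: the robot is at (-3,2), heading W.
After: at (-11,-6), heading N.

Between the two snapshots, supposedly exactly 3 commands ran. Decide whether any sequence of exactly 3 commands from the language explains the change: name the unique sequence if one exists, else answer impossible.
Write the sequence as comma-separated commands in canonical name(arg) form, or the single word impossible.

key: position moved to (-11,-6) AND the heading swung to N — translation plus rotation needed
from: at (-3,2), heading W
t=1 arc(left, 4) ⇒ at (-7,-2), heading S
t=2 arc(right, 4) ⇒ at (-11,-6), heading W
t=3 spin(right) ⇒ at (-11,-6), heading N
no rival 3-sequence matches.

arc(left, 4), arc(right, 4), spin(right)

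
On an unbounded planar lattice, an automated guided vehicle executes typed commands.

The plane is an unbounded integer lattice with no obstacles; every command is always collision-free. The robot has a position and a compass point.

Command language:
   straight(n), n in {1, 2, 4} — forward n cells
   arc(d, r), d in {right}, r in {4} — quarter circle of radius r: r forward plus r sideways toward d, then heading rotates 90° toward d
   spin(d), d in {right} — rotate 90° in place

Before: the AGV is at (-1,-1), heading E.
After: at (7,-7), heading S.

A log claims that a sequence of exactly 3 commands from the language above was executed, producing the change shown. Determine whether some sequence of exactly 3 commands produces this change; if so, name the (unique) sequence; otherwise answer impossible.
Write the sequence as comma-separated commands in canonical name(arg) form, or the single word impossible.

key: running straight(2) before straight(4) would end elsewhere — order is forced
begin: at (-1,-1), heading E
t=1 straight(4) ⇒ at (3,-1), heading E
t=2 arc(right, 4) ⇒ at (7,-5), heading S
t=3 straight(2) ⇒ at (7,-7), heading S
no other 3-command option fits: unique.

straight(4), arc(right, 4), straight(2)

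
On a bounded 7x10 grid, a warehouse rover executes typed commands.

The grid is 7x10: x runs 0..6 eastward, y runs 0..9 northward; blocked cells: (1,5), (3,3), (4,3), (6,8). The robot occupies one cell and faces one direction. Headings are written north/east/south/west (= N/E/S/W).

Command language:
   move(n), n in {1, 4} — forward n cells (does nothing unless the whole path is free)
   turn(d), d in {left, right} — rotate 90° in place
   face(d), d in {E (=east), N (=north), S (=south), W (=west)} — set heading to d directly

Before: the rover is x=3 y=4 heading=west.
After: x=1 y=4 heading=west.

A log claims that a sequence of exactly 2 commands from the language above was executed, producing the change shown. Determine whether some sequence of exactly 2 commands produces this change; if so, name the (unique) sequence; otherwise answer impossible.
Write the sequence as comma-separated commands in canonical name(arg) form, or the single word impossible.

key: still facing W at the end — nothing in the sequence rotates
begin: x=3 y=4 heading=west
[1] after move(1): x=2 y=4 heading=west
[2] after move(1): x=1 y=4 heading=west
uniquely the one of 64 2-step routes that fits.

move(1), move(1)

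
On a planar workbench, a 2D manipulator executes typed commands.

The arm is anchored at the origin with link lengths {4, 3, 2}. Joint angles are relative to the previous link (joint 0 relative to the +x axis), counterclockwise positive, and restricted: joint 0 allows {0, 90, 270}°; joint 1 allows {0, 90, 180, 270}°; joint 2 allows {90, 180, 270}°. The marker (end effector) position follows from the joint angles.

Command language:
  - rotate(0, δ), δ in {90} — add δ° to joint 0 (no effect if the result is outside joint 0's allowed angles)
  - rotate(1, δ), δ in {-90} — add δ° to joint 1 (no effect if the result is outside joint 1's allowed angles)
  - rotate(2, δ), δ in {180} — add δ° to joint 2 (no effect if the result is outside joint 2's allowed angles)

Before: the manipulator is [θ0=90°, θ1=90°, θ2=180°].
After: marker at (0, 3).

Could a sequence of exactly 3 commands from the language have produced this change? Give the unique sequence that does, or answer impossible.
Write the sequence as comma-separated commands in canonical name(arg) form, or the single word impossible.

rotate(1, -90), rotate(1, -90), rotate(1, -90)

t0: [θ0=90°, θ1=90°, θ2=180°]
t=1 rotate(1, -90) ⇒ [θ0=90°, θ1=0°, θ2=180°]
t=2 rotate(1, -90) ⇒ [θ0=90°, θ1=270°, θ2=180°]
t=3 rotate(1, -90) ⇒ [θ0=90°, θ1=180°, θ2=180°]
uniquely the one of 27 3-step routes that fits.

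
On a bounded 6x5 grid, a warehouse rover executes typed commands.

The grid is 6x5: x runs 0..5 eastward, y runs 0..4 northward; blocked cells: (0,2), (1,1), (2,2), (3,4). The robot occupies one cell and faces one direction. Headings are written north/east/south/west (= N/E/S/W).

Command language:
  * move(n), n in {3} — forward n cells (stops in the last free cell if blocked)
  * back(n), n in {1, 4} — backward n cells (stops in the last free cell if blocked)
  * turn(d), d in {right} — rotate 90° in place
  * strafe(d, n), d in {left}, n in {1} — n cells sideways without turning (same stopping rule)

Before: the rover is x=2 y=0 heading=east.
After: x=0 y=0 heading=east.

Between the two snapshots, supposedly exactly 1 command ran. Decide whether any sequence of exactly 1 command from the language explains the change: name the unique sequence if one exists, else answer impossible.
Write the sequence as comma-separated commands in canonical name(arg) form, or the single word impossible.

key: heading stays E — the single command does not turn
start: x=2 y=0 heading=east
1. back(4) → x=0 y=0 heading=east
uniquely the one of 5 1-step routes that fits.

back(4)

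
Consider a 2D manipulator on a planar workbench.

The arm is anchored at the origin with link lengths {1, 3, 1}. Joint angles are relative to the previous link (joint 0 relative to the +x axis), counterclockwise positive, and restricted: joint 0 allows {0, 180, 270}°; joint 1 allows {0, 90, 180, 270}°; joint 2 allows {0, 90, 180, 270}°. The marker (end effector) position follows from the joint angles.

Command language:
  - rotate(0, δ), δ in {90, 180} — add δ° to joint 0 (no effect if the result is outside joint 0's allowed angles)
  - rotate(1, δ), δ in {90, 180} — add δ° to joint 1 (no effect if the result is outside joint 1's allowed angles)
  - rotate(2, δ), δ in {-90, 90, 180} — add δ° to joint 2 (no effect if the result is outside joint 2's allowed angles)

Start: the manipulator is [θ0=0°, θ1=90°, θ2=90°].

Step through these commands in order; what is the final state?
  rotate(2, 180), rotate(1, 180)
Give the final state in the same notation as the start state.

initial: [θ0=0°, θ1=90°, θ2=90°]
t=1 rotate(2, 180) ⇒ [θ0=0°, θ1=90°, θ2=270°]
t=2 rotate(1, 180) ⇒ [θ0=0°, θ1=270°, θ2=270°]

[θ0=0°, θ1=270°, θ2=270°]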